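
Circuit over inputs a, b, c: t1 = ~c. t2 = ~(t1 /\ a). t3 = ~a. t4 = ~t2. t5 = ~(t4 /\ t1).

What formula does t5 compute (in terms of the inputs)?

~(~(~(~c /\ a)) /\ ~c)

t1 = ~c
t2 = ~(t1 /\ a) = ~(~c /\ a)
t4 = ~t2 = ~(~(~c /\ a))
t5 = ~(t4 /\ t1) = ~(~(~(~c /\ a)) /\ ~c)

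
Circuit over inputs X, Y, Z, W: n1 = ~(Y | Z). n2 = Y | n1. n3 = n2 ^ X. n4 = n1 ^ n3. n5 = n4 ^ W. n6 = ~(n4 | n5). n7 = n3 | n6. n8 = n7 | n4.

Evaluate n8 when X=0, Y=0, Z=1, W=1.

0

n1 = ~(0 | 1) = 0
n2 = 0 | 0 = 0
n3 = 0 ^ 0 = 0
n4 = 0 ^ 0 = 0
n5 = 0 ^ 1 = 1
n6 = ~(0 | 1) = 0
n7 = 0 | 0 = 0
n8 = 0 | 0 = 0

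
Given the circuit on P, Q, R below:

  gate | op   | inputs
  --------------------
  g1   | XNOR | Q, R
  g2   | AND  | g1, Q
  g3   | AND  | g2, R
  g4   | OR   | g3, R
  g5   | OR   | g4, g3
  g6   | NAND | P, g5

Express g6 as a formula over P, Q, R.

g1 = Q XNOR R
g2 = g1 AND Q = (Q XNOR R) AND Q
g3 = g2 AND R = ((Q XNOR R) AND Q) AND R
g4 = g3 OR R = (((Q XNOR R) AND Q) AND R) OR R
g5 = g4 OR g3 = ((((Q XNOR R) AND Q) AND R) OR R) OR (((Q XNOR R) AND Q) AND R)
g6 = P NAND g5 = P NAND (((((Q XNOR R) AND Q) AND R) OR R) OR (((Q XNOR R) AND Q) AND R))

P NAND (((((Q XNOR R) AND Q) AND R) OR R) OR (((Q XNOR R) AND Q) AND R))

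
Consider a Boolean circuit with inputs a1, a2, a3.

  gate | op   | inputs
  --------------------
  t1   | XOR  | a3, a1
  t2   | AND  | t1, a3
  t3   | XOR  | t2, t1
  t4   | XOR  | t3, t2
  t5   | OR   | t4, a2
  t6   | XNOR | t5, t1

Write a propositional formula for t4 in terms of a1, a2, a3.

t1 = a3 XOR a1
t2 = t1 AND a3 = (a3 XOR a1) AND a3
t3 = t2 XOR t1 = ((a3 XOR a1) AND a3) XOR (a3 XOR a1)
t4 = t3 XOR t2 = (((a3 XOR a1) AND a3) XOR (a3 XOR a1)) XOR ((a3 XOR a1) AND a3)

(((a3 XOR a1) AND a3) XOR (a3 XOR a1)) XOR ((a3 XOR a1) AND a3)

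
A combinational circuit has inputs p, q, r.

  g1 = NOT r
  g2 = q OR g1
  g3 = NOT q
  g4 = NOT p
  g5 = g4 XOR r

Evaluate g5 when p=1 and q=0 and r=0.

0

g4 = NOT 1 = 0
g5 = 0 XOR 0 = 0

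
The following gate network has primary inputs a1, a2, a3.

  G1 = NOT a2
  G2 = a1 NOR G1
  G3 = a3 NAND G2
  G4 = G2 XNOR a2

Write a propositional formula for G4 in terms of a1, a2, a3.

(a1 NOR NOT a2) XNOR a2

G1 = NOT a2
G2 = a1 NOR G1 = a1 NOR NOT a2
G4 = G2 XNOR a2 = (a1 NOR NOT a2) XNOR a2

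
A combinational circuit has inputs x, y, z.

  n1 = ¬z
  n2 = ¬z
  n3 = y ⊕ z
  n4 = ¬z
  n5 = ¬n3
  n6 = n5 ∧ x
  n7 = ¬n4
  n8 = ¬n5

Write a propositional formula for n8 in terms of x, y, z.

¬¬(y ⊕ z)

n3 = y ⊕ z
n5 = ¬n3 = ¬(y ⊕ z)
n8 = ¬n5 = ¬¬(y ⊕ z)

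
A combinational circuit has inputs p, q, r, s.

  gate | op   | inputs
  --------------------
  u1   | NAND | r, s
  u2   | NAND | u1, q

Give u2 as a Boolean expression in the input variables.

(r NAND s) NAND q

u1 = r NAND s
u2 = u1 NAND q = (r NAND s) NAND q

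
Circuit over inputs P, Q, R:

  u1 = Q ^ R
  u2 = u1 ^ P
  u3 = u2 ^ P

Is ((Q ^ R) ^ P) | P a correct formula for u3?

u1 = Q ^ R
u2 = u1 ^ P = (Q ^ R) ^ P
u3 = u2 ^ P = ((Q ^ R) ^ P) ^ P
At P=1, Q=0, R=0: circuit gives 0, formula gives 1.

No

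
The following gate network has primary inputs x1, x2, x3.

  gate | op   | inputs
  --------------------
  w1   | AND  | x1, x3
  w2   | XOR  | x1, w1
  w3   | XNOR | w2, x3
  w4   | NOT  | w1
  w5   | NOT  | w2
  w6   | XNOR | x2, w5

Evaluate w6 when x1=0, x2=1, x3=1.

1

w1 = 0 AND 1 = 0
w2 = 0 XOR 0 = 0
w5 = NOT 0 = 1
w6 = 1 XNOR 1 = 1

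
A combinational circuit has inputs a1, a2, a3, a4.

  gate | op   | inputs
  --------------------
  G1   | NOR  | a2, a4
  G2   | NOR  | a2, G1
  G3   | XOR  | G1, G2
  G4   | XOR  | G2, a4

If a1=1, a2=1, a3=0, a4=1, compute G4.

1

G1 = 1 NOR 1 = 0
G2 = 1 NOR 0 = 0
G4 = 0 XOR 1 = 1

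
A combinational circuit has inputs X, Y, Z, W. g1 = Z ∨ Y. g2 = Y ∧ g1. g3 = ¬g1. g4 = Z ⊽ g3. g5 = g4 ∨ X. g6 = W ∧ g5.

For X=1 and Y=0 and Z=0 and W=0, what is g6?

g1 = 0 ∨ 0 = 0
g3 = ¬0 = 1
g4 = 0 ⊽ 1 = 0
g5 = 0 ∨ 1 = 1
g6 = 0 ∧ 1 = 0

0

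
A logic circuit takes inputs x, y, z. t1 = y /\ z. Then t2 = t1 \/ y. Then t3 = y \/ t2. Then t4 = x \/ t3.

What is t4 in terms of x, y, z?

t1 = y /\ z
t2 = t1 \/ y = (y /\ z) \/ y
t3 = y \/ t2 = y \/ ((y /\ z) \/ y)
t4 = x \/ t3 = x \/ (y \/ ((y /\ z) \/ y))

x \/ (y \/ ((y /\ z) \/ y))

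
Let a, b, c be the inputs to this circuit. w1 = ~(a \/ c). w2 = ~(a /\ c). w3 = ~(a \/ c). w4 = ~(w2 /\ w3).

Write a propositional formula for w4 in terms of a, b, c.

w2 = ~(a /\ c)
w3 = ~(a \/ c)
w4 = ~(w2 /\ w3) = ~((~(a /\ c)) /\ (~(a \/ c)))

~((~(a /\ c)) /\ (~(a \/ c)))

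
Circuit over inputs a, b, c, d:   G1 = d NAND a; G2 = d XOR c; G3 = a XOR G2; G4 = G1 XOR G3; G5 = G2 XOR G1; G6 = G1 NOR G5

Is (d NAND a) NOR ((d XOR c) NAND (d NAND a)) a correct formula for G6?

No

G1 = d NAND a
G2 = d XOR c
G5 = G2 XOR G1 = (d XOR c) XOR (d NAND a)
G6 = G1 NOR G5 = (d NAND a) NOR ((d XOR c) XOR (d NAND a))
At a=1, b=0, c=1, d=1: circuit gives 1, formula gives 0.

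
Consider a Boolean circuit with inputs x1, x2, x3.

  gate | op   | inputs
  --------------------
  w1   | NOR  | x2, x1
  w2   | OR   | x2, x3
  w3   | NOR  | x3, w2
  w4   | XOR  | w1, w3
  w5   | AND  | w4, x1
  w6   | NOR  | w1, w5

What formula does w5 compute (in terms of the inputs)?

((x2 NOR x1) XOR (x3 NOR (x2 OR x3))) AND x1

w1 = x2 NOR x1
w2 = x2 OR x3
w3 = x3 NOR w2 = x3 NOR (x2 OR x3)
w4 = w1 XOR w3 = (x2 NOR x1) XOR (x3 NOR (x2 OR x3))
w5 = w4 AND x1 = ((x2 NOR x1) XOR (x3 NOR (x2 OR x3))) AND x1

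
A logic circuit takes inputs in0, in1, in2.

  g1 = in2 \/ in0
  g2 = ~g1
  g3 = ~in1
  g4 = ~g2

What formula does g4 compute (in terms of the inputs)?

g1 = in2 \/ in0
g2 = ~g1 = ~(in2 \/ in0)
g4 = ~g2 = ~~(in2 \/ in0)

~~(in2 \/ in0)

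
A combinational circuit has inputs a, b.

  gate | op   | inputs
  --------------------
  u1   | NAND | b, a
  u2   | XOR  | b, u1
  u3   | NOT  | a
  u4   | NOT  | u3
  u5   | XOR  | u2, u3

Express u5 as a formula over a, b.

u1 = b NAND a
u2 = b XOR u1 = b XOR (b NAND a)
u3 = NOT a
u5 = u2 XOR u3 = (b XOR (b NAND a)) XOR NOT a

(b XOR (b NAND a)) XOR NOT a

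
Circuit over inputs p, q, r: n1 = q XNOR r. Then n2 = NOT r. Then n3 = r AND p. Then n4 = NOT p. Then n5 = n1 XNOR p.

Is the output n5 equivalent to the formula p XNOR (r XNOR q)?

Yes

n1 = q XNOR r
n5 = n1 XNOR p = (q XNOR r) XNOR p
At p=0, q=0, r=0: circuit gives 0, formula gives 0.
At p=0, q=0, r=1: circuit gives 1, formula gives 1.
Agrees on all 8 inputs.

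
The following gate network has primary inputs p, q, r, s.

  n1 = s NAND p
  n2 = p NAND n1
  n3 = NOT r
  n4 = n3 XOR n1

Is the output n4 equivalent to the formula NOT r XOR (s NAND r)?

n1 = s NAND p
n3 = NOT r
n4 = n3 XOR n1 = NOT r XOR (s NAND p)
At p=0, q=0, r=1, s=1: circuit gives 1, formula gives 0.

No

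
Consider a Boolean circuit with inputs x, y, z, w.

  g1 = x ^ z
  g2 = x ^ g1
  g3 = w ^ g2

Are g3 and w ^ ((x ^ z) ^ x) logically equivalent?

Yes

g1 = x ^ z
g2 = x ^ g1 = x ^ (x ^ z)
g3 = w ^ g2 = w ^ (x ^ (x ^ z))
At x=0, y=0, z=0, w=0: circuit gives 0, formula gives 0.
At x=0, y=0, z=0, w=1: circuit gives 1, formula gives 1.
Agrees on all 16 inputs.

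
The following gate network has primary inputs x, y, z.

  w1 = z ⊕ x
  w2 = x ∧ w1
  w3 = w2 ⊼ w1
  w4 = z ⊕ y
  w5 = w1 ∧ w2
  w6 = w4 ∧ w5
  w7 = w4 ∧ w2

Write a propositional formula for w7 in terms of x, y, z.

(z ⊕ y) ∧ (x ∧ (z ⊕ x))

w1 = z ⊕ x
w2 = x ∧ w1 = x ∧ (z ⊕ x)
w4 = z ⊕ y
w7 = w4 ∧ w2 = (z ⊕ y) ∧ (x ∧ (z ⊕ x))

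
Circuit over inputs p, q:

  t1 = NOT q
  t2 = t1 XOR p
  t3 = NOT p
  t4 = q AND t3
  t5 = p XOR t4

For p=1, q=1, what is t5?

t3 = NOT 1 = 0
t4 = 1 AND 0 = 0
t5 = 1 XOR 0 = 1

1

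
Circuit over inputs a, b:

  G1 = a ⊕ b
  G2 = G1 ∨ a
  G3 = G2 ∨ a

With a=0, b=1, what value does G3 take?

G1 = 0 ⊕ 1 = 1
G2 = 1 ∨ 0 = 1
G3 = 1 ∨ 0 = 1

1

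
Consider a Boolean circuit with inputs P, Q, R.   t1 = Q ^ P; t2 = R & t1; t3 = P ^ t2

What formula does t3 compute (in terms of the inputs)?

P ^ (R & (Q ^ P))

t1 = Q ^ P
t2 = R & t1 = R & (Q ^ P)
t3 = P ^ t2 = P ^ (R & (Q ^ P))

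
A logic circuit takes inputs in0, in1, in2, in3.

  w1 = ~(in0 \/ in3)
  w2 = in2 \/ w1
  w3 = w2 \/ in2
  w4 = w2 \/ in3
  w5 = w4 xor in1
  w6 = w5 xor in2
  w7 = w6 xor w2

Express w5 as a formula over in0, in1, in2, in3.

((in2 \/ (~(in0 \/ in3))) \/ in3) xor in1

w1 = ~(in0 \/ in3)
w2 = in2 \/ w1 = in2 \/ (~(in0 \/ in3))
w4 = w2 \/ in3 = (in2 \/ (~(in0 \/ in3))) \/ in3
w5 = w4 xor in1 = ((in2 \/ (~(in0 \/ in3))) \/ in3) xor in1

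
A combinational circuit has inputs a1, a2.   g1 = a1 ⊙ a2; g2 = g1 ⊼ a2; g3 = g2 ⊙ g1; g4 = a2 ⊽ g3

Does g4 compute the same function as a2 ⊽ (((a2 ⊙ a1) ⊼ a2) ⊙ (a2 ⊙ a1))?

Yes

g1 = a1 ⊙ a2
g2 = g1 ⊼ a2 = (a1 ⊙ a2) ⊼ a2
g3 = g2 ⊙ g1 = ((a1 ⊙ a2) ⊼ a2) ⊙ (a1 ⊙ a2)
g4 = a2 ⊽ g3 = a2 ⊽ (((a1 ⊙ a2) ⊼ a2) ⊙ (a1 ⊙ a2))
At a1=0, a2=0: circuit gives 0, formula gives 0.
At a1=1, a2=0: circuit gives 1, formula gives 1.
Agrees on all 4 inputs.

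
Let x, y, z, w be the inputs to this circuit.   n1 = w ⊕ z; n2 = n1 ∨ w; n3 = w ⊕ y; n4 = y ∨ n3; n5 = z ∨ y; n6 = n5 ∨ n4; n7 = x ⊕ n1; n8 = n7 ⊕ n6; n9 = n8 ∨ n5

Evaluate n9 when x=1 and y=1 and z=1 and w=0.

1

n1 = 0 ⊕ 1 = 1
n3 = 0 ⊕ 1 = 1
n4 = 1 ∨ 1 = 1
n5 = 1 ∨ 1 = 1
n6 = 1 ∨ 1 = 1
n7 = 1 ⊕ 1 = 0
n8 = 0 ⊕ 1 = 1
n9 = 1 ∨ 1 = 1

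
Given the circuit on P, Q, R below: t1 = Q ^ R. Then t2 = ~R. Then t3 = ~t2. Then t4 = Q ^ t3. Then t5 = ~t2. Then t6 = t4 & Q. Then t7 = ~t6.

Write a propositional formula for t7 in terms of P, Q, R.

~((Q ^ ~~R) & Q)

t2 = ~R
t3 = ~t2 = ~~R
t4 = Q ^ t3 = Q ^ ~~R
t6 = t4 & Q = (Q ^ ~~R) & Q
t7 = ~t6 = ~((Q ^ ~~R) & Q)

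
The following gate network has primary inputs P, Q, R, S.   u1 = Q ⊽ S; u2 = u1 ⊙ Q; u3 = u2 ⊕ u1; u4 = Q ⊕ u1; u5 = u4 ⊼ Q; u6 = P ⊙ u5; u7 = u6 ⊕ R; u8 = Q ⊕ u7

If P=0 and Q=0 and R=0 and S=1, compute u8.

u1 = 0 ⊽ 1 = 0
u4 = 0 ⊕ 0 = 0
u5 = 0 ⊼ 0 = 1
u6 = 0 ⊙ 1 = 0
u7 = 0 ⊕ 0 = 0
u8 = 0 ⊕ 0 = 0

0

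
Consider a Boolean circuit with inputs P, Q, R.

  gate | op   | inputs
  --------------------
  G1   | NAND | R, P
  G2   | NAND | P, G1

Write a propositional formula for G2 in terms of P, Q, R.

G1 = R NAND P
G2 = P NAND G1 = P NAND (R NAND P)

P NAND (R NAND P)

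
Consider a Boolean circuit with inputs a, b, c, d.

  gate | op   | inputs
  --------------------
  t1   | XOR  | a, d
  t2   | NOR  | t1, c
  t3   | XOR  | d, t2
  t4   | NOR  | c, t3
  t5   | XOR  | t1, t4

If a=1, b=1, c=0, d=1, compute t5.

t1 = 1 XOR 1 = 0
t2 = 0 NOR 0 = 1
t3 = 1 XOR 1 = 0
t4 = 0 NOR 0 = 1
t5 = 0 XOR 1 = 1

1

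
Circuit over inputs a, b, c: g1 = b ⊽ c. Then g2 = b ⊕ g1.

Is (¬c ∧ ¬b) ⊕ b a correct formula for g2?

g1 = b ⊽ c
g2 = b ⊕ g1 = b ⊕ (b ⊽ c)
At a=0, b=0, c=1: circuit gives 0, formula gives 0.
At a=0, b=0, c=0: circuit gives 1, formula gives 1.
Agrees on all 8 inputs.

Yes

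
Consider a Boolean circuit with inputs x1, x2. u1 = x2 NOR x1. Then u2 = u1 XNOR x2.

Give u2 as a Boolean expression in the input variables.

(x2 NOR x1) XNOR x2

u1 = x2 NOR x1
u2 = u1 XNOR x2 = (x2 NOR x1) XNOR x2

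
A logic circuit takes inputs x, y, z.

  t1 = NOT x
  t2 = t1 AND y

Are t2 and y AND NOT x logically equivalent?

Yes

t1 = NOT x
t2 = t1 AND y = NOT x AND y
At x=0, y=0, z=0: circuit gives 0, formula gives 0.
At x=0, y=1, z=0: circuit gives 1, formula gives 1.
Agrees on all 8 inputs.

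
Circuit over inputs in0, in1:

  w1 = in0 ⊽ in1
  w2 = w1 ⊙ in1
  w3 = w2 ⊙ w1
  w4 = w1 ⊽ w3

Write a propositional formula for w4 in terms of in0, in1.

w1 = in0 ⊽ in1
w2 = w1 ⊙ in1 = (in0 ⊽ in1) ⊙ in1
w3 = w2 ⊙ w1 = ((in0 ⊽ in1) ⊙ in1) ⊙ (in0 ⊽ in1)
w4 = w1 ⊽ w3 = (in0 ⊽ in1) ⊽ (((in0 ⊽ in1) ⊙ in1) ⊙ (in0 ⊽ in1))

(in0 ⊽ in1) ⊽ (((in0 ⊽ in1) ⊙ in1) ⊙ (in0 ⊽ in1))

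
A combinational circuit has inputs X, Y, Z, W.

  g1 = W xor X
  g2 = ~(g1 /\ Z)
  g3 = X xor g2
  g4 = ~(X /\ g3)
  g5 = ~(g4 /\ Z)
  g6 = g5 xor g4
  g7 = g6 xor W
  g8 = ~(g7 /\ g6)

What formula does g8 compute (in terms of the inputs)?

g1 = W xor X
g2 = ~(g1 /\ Z) = ~((W xor X) /\ Z)
g3 = X xor g2 = X xor (~((W xor X) /\ Z))
g4 = ~(X /\ g3) = ~(X /\ (X xor (~((W xor X) /\ Z))))
g5 = ~(g4 /\ Z) = ~((~(X /\ (X xor (~((W xor X) /\ Z))))) /\ Z)
g6 = g5 xor g4 = (~((~(X /\ (X xor (~((W xor X) /\ Z))))) /\ Z)) xor (~(X /\ (X xor (~((W xor X) /\ Z)))))
g7 = g6 xor W = ((~((~(X /\ (X xor (~((W xor X) /\ Z))))) /\ Z)) xor (~(X /\ (X xor (~((W xor X) /\ Z)))))) xor W
g8 = ~(g7 /\ g6) = ~((((~((~(X /\ (X xor (~((W xor X) /\ Z))))) /\ Z)) xor (~(X /\ (X xor (~((W xor X) /\ Z)))))) xor W) /\ ((~((~(X /\ (X xor (~((W xor X) /\ Z))))) /\ Z)) xor (~(X /\ (X xor (~((W xor X) /\ Z)))))))

~((((~((~(X /\ (X xor (~((W xor X) /\ Z))))) /\ Z)) xor (~(X /\ (X xor (~((W xor X) /\ Z)))))) xor W) /\ ((~((~(X /\ (X xor (~((W xor X) /\ Z))))) /\ Z)) xor (~(X /\ (X xor (~((W xor X) /\ Z)))))))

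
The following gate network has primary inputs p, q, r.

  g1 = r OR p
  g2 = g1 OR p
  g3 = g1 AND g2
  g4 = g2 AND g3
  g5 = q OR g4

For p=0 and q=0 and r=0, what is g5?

0

g1 = 0 OR 0 = 0
g2 = 0 OR 0 = 0
g3 = 0 AND 0 = 0
g4 = 0 AND 0 = 0
g5 = 0 OR 0 = 0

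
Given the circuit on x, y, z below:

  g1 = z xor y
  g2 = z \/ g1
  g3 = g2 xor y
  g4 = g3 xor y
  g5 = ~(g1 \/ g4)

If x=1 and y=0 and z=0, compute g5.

g1 = 0 xor 0 = 0
g2 = 0 \/ 0 = 0
g3 = 0 xor 0 = 0
g4 = 0 xor 0 = 0
g5 = ~(0 \/ 0) = 1

1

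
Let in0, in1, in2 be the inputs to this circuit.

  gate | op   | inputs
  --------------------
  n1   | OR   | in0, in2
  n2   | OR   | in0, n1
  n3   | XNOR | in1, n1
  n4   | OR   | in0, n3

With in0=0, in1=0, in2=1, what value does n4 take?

n1 = 0 OR 1 = 1
n3 = 0 XNOR 1 = 0
n4 = 0 OR 0 = 0

0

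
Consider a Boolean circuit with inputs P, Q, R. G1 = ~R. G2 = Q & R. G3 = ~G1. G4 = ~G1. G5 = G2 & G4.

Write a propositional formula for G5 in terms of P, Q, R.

G1 = ~R
G2 = Q & R
G4 = ~G1 = ~~R
G5 = G2 & G4 = (Q & R) & ~~R

(Q & R) & ~~R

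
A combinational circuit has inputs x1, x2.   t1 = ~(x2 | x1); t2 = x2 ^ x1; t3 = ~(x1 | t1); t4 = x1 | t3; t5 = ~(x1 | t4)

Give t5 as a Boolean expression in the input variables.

~(x1 | (x1 | (~(x1 | (~(x2 | x1))))))

t1 = ~(x2 | x1)
t3 = ~(x1 | t1) = ~(x1 | (~(x2 | x1)))
t4 = x1 | t3 = x1 | (~(x1 | (~(x2 | x1))))
t5 = ~(x1 | t4) = ~(x1 | (x1 | (~(x1 | (~(x2 | x1))))))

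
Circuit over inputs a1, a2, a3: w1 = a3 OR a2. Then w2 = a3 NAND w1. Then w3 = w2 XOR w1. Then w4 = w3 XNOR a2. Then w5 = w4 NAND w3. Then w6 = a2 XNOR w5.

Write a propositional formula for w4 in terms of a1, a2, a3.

w1 = a3 OR a2
w2 = a3 NAND w1 = a3 NAND (a3 OR a2)
w3 = w2 XOR w1 = (a3 NAND (a3 OR a2)) XOR (a3 OR a2)
w4 = w3 XNOR a2 = ((a3 NAND (a3 OR a2)) XOR (a3 OR a2)) XNOR a2

((a3 NAND (a3 OR a2)) XOR (a3 OR a2)) XNOR a2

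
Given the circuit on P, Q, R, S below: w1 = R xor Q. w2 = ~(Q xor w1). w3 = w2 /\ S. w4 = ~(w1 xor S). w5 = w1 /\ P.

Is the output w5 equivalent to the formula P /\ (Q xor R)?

Yes

w1 = R xor Q
w5 = w1 /\ P = (R xor Q) /\ P
At P=0, Q=0, R=0, S=0: circuit gives 0, formula gives 0.
At P=1, Q=0, R=1, S=0: circuit gives 1, formula gives 1.
Agrees on all 16 inputs.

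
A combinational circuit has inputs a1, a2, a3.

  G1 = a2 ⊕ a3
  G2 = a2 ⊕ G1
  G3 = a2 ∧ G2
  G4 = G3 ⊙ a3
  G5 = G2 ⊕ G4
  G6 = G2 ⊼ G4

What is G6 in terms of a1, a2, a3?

G1 = a2 ⊕ a3
G2 = a2 ⊕ G1 = a2 ⊕ (a2 ⊕ a3)
G3 = a2 ∧ G2 = a2 ∧ (a2 ⊕ (a2 ⊕ a3))
G4 = G3 ⊙ a3 = (a2 ∧ (a2 ⊕ (a2 ⊕ a3))) ⊙ a3
G6 = G2 ⊼ G4 = (a2 ⊕ (a2 ⊕ a3)) ⊼ ((a2 ∧ (a2 ⊕ (a2 ⊕ a3))) ⊙ a3)

(a2 ⊕ (a2 ⊕ a3)) ⊼ ((a2 ∧ (a2 ⊕ (a2 ⊕ a3))) ⊙ a3)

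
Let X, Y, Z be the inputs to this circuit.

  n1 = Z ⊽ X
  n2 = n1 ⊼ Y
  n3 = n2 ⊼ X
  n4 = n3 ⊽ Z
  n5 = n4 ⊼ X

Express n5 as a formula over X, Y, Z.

n1 = Z ⊽ X
n2 = n1 ⊼ Y = (Z ⊽ X) ⊼ Y
n3 = n2 ⊼ X = ((Z ⊽ X) ⊼ Y) ⊼ X
n4 = n3 ⊽ Z = (((Z ⊽ X) ⊼ Y) ⊼ X) ⊽ Z
n5 = n4 ⊼ X = ((((Z ⊽ X) ⊼ Y) ⊼ X) ⊽ Z) ⊼ X

((((Z ⊽ X) ⊼ Y) ⊼ X) ⊽ Z) ⊼ X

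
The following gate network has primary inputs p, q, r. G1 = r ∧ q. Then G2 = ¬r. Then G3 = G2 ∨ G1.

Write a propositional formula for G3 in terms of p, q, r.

¬r ∨ (r ∧ q)

G1 = r ∧ q
G2 = ¬r
G3 = G2 ∨ G1 = ¬r ∨ (r ∧ q)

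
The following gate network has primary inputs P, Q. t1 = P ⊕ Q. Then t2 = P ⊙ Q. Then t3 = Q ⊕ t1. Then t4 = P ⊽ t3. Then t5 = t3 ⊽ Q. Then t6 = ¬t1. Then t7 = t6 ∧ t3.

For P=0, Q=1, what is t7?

t1 = 0 ⊕ 1 = 1
t3 = 1 ⊕ 1 = 0
t6 = ¬1 = 0
t7 = 0 ∧ 0 = 0

0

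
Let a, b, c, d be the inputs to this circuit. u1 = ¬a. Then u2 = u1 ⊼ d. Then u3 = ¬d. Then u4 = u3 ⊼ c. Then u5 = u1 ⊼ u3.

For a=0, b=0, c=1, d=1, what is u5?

u1 = ¬0 = 1
u3 = ¬1 = 0
u5 = 1 ⊼ 0 = 1

1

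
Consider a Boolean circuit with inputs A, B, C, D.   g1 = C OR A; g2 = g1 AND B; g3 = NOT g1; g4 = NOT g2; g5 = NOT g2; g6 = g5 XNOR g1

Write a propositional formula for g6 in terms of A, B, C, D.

g1 = C OR A
g2 = g1 AND B = (C OR A) AND B
g5 = NOT g2 = NOT ((C OR A) AND B)
g6 = g5 XNOR g1 = NOT ((C OR A) AND B) XNOR (C OR A)

NOT ((C OR A) AND B) XNOR (C OR A)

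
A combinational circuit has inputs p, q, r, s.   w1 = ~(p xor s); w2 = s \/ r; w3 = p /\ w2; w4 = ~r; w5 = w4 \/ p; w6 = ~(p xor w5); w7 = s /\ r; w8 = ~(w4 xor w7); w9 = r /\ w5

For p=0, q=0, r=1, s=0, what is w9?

0

w4 = ~1 = 0
w5 = 0 \/ 0 = 0
w9 = 1 /\ 0 = 0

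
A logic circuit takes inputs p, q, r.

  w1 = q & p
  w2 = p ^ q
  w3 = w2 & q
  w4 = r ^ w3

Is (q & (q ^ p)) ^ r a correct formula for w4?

Yes

w2 = p ^ q
w3 = w2 & q = (p ^ q) & q
w4 = r ^ w3 = r ^ ((p ^ q) & q)
At p=0, q=0, r=0: circuit gives 0, formula gives 0.
At p=0, q=0, r=1: circuit gives 1, formula gives 1.
Agrees on all 8 inputs.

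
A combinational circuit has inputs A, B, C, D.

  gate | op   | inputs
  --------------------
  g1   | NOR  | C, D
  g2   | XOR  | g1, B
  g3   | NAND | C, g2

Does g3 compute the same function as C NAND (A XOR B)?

g1 = C NOR D
g2 = g1 XOR B = (C NOR D) XOR B
g3 = C NAND g2 = C NAND ((C NOR D) XOR B)
At A=1, B=0, C=1, D=0: circuit gives 1, formula gives 0.

No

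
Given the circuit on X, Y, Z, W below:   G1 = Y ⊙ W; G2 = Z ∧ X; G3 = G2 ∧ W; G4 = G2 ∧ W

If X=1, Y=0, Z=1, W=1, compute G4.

1

G2 = 1 ∧ 1 = 1
G4 = 1 ∧ 1 = 1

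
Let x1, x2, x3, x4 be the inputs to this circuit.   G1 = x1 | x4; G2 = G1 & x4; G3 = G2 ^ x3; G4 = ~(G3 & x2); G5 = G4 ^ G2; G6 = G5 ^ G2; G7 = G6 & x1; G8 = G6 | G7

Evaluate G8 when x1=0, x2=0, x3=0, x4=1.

1

G1 = 0 | 1 = 1
G2 = 1 & 1 = 1
G3 = 1 ^ 0 = 1
G4 = ~(1 & 0) = 1
G5 = 1 ^ 1 = 0
G6 = 0 ^ 1 = 1
G7 = 1 & 0 = 0
G8 = 1 | 0 = 1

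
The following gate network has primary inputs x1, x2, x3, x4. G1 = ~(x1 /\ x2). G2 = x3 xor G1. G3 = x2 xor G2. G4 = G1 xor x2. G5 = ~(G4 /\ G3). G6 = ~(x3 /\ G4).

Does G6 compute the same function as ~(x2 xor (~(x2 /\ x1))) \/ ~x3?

Yes

G1 = ~(x1 /\ x2)
G4 = G1 xor x2 = (~(x1 /\ x2)) xor x2
G6 = ~(x3 /\ G4) = ~(x3 /\ ((~(x1 /\ x2)) xor x2))
At x1=0, x2=0, x3=1, x4=0: circuit gives 0, formula gives 0.
At x1=0, x2=0, x3=0, x4=0: circuit gives 1, formula gives 1.
Agrees on all 16 inputs.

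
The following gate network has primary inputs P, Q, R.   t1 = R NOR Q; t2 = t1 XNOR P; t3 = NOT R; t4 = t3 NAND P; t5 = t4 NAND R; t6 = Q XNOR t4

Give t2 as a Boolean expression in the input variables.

(R NOR Q) XNOR P

t1 = R NOR Q
t2 = t1 XNOR P = (R NOR Q) XNOR P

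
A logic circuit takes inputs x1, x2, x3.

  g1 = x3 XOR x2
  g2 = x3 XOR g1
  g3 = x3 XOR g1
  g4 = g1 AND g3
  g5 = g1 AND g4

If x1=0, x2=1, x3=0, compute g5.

g1 = 0 XOR 1 = 1
g3 = 0 XOR 1 = 1
g4 = 1 AND 1 = 1
g5 = 1 AND 1 = 1

1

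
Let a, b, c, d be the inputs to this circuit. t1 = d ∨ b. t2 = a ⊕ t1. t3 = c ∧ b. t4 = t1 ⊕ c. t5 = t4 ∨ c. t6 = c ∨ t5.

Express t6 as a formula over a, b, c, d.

c ∨ (((d ∨ b) ⊕ c) ∨ c)

t1 = d ∨ b
t4 = t1 ⊕ c = (d ∨ b) ⊕ c
t5 = t4 ∨ c = ((d ∨ b) ⊕ c) ∨ c
t6 = c ∨ t5 = c ∨ (((d ∨ b) ⊕ c) ∨ c)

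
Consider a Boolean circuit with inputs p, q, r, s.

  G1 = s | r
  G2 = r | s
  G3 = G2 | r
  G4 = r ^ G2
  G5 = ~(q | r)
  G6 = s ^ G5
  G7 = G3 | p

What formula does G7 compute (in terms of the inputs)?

G2 = r | s
G3 = G2 | r = (r | s) | r
G7 = G3 | p = ((r | s) | r) | p

((r | s) | r) | p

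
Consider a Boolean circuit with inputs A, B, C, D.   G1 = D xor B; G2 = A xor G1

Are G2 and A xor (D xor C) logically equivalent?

G1 = D xor B
G2 = A xor G1 = A xor (D xor B)
At A=0, B=0, C=1, D=0: circuit gives 0, formula gives 1.

No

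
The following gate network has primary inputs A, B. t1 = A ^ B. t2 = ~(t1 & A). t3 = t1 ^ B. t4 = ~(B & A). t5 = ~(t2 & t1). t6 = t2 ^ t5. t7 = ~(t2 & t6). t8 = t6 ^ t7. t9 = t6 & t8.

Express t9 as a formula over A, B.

t1 = A ^ B
t2 = ~(t1 & A) = ~((A ^ B) & A)
t5 = ~(t2 & t1) = ~((~((A ^ B) & A)) & (A ^ B))
t6 = t2 ^ t5 = (~((A ^ B) & A)) ^ (~((~((A ^ B) & A)) & (A ^ B)))
t7 = ~(t2 & t6) = ~((~((A ^ B) & A)) & ((~((A ^ B) & A)) ^ (~((~((A ^ B) & A)) & (A ^ B)))))
t8 = t6 ^ t7 = ((~((A ^ B) & A)) ^ (~((~((A ^ B) & A)) & (A ^ B)))) ^ (~((~((A ^ B) & A)) & ((~((A ^ B) & A)) ^ (~((~((A ^ B) & A)) & (A ^ B))))))
t9 = t6 & t8 = ((~((A ^ B) & A)) ^ (~((~((A ^ B) & A)) & (A ^ B)))) & (((~((A ^ B) & A)) ^ (~((~((A ^ B) & A)) & (A ^ B)))) ^ (~((~((A ^ B) & A)) & ((~((A ^ B) & A)) ^ (~((~((A ^ B) & A)) & (A ^ B)))))))

((~((A ^ B) & A)) ^ (~((~((A ^ B) & A)) & (A ^ B)))) & (((~((A ^ B) & A)) ^ (~((~((A ^ B) & A)) & (A ^ B)))) ^ (~((~((A ^ B) & A)) & ((~((A ^ B) & A)) ^ (~((~((A ^ B) & A)) & (A ^ B)))))))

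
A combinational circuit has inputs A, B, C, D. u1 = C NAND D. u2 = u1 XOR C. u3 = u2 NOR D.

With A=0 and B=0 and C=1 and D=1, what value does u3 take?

u1 = 1 NAND 1 = 0
u2 = 0 XOR 1 = 1
u3 = 1 NOR 1 = 0

0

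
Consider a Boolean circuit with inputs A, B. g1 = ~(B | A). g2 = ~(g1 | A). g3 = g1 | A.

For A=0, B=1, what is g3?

g1 = ~(1 | 0) = 0
g3 = 0 | 0 = 0

0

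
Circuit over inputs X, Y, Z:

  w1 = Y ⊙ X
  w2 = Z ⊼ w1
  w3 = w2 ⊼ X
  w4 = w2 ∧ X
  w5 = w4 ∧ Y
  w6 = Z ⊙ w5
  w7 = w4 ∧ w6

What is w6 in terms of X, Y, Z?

Z ⊙ (((Z ⊼ (Y ⊙ X)) ∧ X) ∧ Y)

w1 = Y ⊙ X
w2 = Z ⊼ w1 = Z ⊼ (Y ⊙ X)
w4 = w2 ∧ X = (Z ⊼ (Y ⊙ X)) ∧ X
w5 = w4 ∧ Y = ((Z ⊼ (Y ⊙ X)) ∧ X) ∧ Y
w6 = Z ⊙ w5 = Z ⊙ (((Z ⊼ (Y ⊙ X)) ∧ X) ∧ Y)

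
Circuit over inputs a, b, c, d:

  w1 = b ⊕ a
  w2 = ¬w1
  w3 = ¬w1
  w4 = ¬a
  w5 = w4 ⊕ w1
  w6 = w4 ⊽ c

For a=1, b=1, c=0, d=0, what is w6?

w4 = ¬1 = 0
w6 = 0 ⊽ 0 = 1

1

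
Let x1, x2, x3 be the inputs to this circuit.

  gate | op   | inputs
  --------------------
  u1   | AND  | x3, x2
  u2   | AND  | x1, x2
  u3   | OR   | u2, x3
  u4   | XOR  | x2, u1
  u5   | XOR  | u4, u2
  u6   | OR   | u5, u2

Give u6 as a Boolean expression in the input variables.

((x2 XOR (x3 AND x2)) XOR (x1 AND x2)) OR (x1 AND x2)

u1 = x3 AND x2
u2 = x1 AND x2
u4 = x2 XOR u1 = x2 XOR (x3 AND x2)
u5 = u4 XOR u2 = (x2 XOR (x3 AND x2)) XOR (x1 AND x2)
u6 = u5 OR u2 = ((x2 XOR (x3 AND x2)) XOR (x1 AND x2)) OR (x1 AND x2)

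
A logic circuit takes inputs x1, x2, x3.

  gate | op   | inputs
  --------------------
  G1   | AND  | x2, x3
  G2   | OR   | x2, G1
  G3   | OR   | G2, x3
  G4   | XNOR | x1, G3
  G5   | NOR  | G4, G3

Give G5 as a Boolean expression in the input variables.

(x1 XNOR ((x2 OR (x2 AND x3)) OR x3)) NOR ((x2 OR (x2 AND x3)) OR x3)

G1 = x2 AND x3
G2 = x2 OR G1 = x2 OR (x2 AND x3)
G3 = G2 OR x3 = (x2 OR (x2 AND x3)) OR x3
G4 = x1 XNOR G3 = x1 XNOR ((x2 OR (x2 AND x3)) OR x3)
G5 = G4 NOR G3 = (x1 XNOR ((x2 OR (x2 AND x3)) OR x3)) NOR ((x2 OR (x2 AND x3)) OR x3)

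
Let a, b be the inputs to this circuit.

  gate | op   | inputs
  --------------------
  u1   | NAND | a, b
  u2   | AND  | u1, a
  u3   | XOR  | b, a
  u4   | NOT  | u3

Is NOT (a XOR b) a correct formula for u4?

u3 = b XOR a
u4 = NOT u3 = NOT (b XOR a)
At a=0, b=1: circuit gives 0, formula gives 0.
At a=0, b=0: circuit gives 1, formula gives 1.
Agrees on all 4 inputs.

Yes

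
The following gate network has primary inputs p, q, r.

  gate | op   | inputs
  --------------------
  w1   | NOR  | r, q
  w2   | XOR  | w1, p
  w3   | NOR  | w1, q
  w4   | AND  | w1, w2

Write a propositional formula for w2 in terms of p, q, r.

w1 = r NOR q
w2 = w1 XOR p = (r NOR q) XOR p

(r NOR q) XOR p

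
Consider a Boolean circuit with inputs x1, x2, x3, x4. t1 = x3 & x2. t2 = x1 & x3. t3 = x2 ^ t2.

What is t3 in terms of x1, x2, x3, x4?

t2 = x1 & x3
t3 = x2 ^ t2 = x2 ^ (x1 & x3)

x2 ^ (x1 & x3)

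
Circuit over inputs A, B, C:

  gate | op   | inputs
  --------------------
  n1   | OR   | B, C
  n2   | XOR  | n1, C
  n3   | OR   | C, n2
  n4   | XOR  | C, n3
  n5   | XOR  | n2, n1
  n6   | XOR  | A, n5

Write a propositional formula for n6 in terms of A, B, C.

n1 = B OR C
n2 = n1 XOR C = (B OR C) XOR C
n5 = n2 XOR n1 = ((B OR C) XOR C) XOR (B OR C)
n6 = A XOR n5 = A XOR (((B OR C) XOR C) XOR (B OR C))

A XOR (((B OR C) XOR C) XOR (B OR C))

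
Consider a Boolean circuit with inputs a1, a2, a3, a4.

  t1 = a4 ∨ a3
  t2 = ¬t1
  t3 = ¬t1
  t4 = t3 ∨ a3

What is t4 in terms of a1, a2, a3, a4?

t1 = a4 ∨ a3
t3 = ¬t1 = ¬(a4 ∨ a3)
t4 = t3 ∨ a3 = ¬(a4 ∨ a3) ∨ a3

¬(a4 ∨ a3) ∨ a3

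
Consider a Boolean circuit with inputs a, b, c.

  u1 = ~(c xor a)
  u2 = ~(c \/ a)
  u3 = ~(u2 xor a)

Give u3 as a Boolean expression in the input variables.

~((~(c \/ a)) xor a)

u2 = ~(c \/ a)
u3 = ~(u2 xor a) = ~((~(c \/ a)) xor a)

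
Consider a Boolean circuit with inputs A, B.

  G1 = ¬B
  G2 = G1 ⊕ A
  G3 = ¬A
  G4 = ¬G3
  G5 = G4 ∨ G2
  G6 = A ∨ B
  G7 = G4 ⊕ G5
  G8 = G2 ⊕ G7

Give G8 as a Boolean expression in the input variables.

G1 = ¬B
G2 = G1 ⊕ A = ¬B ⊕ A
G3 = ¬A
G4 = ¬G3 = ¬¬A
G5 = G4 ∨ G2 = ¬¬A ∨ (¬B ⊕ A)
G7 = G4 ⊕ G5 = ¬¬A ⊕ (¬¬A ∨ (¬B ⊕ A))
G8 = G2 ⊕ G7 = (¬B ⊕ A) ⊕ (¬¬A ⊕ (¬¬A ∨ (¬B ⊕ A)))

(¬B ⊕ A) ⊕ (¬¬A ⊕ (¬¬A ∨ (¬B ⊕ A)))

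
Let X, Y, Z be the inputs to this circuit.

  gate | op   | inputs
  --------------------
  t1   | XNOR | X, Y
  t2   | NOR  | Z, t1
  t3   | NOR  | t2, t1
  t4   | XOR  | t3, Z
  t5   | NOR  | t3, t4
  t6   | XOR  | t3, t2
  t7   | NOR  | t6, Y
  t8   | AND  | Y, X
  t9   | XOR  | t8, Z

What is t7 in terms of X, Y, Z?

(((Z NOR (X XNOR Y)) NOR (X XNOR Y)) XOR (Z NOR (X XNOR Y))) NOR Y

t1 = X XNOR Y
t2 = Z NOR t1 = Z NOR (X XNOR Y)
t3 = t2 NOR t1 = (Z NOR (X XNOR Y)) NOR (X XNOR Y)
t6 = t3 XOR t2 = ((Z NOR (X XNOR Y)) NOR (X XNOR Y)) XOR (Z NOR (X XNOR Y))
t7 = t6 NOR Y = (((Z NOR (X XNOR Y)) NOR (X XNOR Y)) XOR (Z NOR (X XNOR Y))) NOR Y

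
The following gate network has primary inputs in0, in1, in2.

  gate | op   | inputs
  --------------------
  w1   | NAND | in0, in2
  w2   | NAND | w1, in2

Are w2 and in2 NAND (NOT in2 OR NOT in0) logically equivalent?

w1 = in0 NAND in2
w2 = w1 NAND in2 = (in0 NAND in2) NAND in2
At in0=0, in1=0, in2=1: circuit gives 0, formula gives 0.
At in0=0, in1=0, in2=0: circuit gives 1, formula gives 1.
Agrees on all 8 inputs.

Yes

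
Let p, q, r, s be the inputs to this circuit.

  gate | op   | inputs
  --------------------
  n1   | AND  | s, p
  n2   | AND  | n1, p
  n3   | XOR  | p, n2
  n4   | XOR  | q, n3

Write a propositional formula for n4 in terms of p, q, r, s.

q XOR (p XOR ((s AND p) AND p))

n1 = s AND p
n2 = n1 AND p = (s AND p) AND p
n3 = p XOR n2 = p XOR ((s AND p) AND p)
n4 = q XOR n3 = q XOR (p XOR ((s AND p) AND p))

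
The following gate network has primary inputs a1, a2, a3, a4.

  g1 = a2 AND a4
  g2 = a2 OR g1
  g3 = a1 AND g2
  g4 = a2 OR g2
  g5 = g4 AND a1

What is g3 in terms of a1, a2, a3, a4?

g1 = a2 AND a4
g2 = a2 OR g1 = a2 OR (a2 AND a4)
g3 = a1 AND g2 = a1 AND (a2 OR (a2 AND a4))

a1 AND (a2 OR (a2 AND a4))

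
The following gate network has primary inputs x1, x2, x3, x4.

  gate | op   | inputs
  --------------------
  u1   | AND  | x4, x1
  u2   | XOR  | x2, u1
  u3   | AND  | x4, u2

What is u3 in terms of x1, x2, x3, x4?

u1 = x4 AND x1
u2 = x2 XOR u1 = x2 XOR (x4 AND x1)
u3 = x4 AND u2 = x4 AND (x2 XOR (x4 AND x1))

x4 AND (x2 XOR (x4 AND x1))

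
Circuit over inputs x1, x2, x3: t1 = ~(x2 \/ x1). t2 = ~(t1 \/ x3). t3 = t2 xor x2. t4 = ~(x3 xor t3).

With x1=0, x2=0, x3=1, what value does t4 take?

0

t1 = ~(0 \/ 0) = 1
t2 = ~(1 \/ 1) = 0
t3 = 0 xor 0 = 0
t4 = ~(1 xor 0) = 0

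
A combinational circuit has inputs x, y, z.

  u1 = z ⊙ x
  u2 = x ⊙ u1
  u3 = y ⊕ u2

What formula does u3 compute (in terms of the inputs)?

y ⊕ (x ⊙ (z ⊙ x))

u1 = z ⊙ x
u2 = x ⊙ u1 = x ⊙ (z ⊙ x)
u3 = y ⊕ u2 = y ⊕ (x ⊙ (z ⊙ x))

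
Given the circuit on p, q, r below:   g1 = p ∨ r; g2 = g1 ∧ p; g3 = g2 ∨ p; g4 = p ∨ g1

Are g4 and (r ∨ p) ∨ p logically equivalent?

g1 = p ∨ r
g4 = p ∨ g1 = p ∨ (p ∨ r)
At p=0, q=0, r=0: circuit gives 0, formula gives 0.
At p=0, q=0, r=1: circuit gives 1, formula gives 1.
Agrees on all 8 inputs.

Yes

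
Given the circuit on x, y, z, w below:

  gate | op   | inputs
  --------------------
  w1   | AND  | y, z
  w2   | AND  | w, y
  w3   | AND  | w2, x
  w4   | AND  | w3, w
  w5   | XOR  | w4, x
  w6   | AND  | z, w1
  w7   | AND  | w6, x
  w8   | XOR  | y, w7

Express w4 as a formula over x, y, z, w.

w2 = w AND y
w3 = w2 AND x = (w AND y) AND x
w4 = w3 AND w = ((w AND y) AND x) AND w

((w AND y) AND x) AND w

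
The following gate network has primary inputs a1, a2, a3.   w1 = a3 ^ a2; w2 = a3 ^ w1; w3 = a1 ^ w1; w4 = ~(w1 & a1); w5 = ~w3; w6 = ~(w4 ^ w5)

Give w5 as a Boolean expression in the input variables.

~(a1 ^ (a3 ^ a2))

w1 = a3 ^ a2
w3 = a1 ^ w1 = a1 ^ (a3 ^ a2)
w5 = ~w3 = ~(a1 ^ (a3 ^ a2))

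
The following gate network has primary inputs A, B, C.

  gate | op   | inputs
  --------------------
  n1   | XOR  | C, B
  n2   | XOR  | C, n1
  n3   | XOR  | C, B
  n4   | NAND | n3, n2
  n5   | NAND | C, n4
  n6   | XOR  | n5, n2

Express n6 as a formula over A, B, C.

n1 = C XOR B
n2 = C XOR n1 = C XOR (C XOR B)
n3 = C XOR B
n4 = n3 NAND n2 = (C XOR B) NAND (C XOR (C XOR B))
n5 = C NAND n4 = C NAND ((C XOR B) NAND (C XOR (C XOR B)))
n6 = n5 XOR n2 = (C NAND ((C XOR B) NAND (C XOR (C XOR B)))) XOR (C XOR (C XOR B))

(C NAND ((C XOR B) NAND (C XOR (C XOR B)))) XOR (C XOR (C XOR B))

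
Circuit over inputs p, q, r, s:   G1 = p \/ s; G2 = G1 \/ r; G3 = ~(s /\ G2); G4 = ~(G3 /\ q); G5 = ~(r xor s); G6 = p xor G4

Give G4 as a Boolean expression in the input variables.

~((~(s /\ ((p \/ s) \/ r))) /\ q)

G1 = p \/ s
G2 = G1 \/ r = (p \/ s) \/ r
G3 = ~(s /\ G2) = ~(s /\ ((p \/ s) \/ r))
G4 = ~(G3 /\ q) = ~((~(s /\ ((p \/ s) \/ r))) /\ q)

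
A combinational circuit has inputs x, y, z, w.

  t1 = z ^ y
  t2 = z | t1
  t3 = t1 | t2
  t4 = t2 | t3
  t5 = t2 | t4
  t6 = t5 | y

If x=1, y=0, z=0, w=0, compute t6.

0

t1 = 0 ^ 0 = 0
t2 = 0 | 0 = 0
t3 = 0 | 0 = 0
t4 = 0 | 0 = 0
t5 = 0 | 0 = 0
t6 = 0 | 0 = 0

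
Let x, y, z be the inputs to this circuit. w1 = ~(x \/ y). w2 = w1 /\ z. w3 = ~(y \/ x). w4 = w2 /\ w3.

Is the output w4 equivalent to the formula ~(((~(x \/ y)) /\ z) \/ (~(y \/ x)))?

No

w1 = ~(x \/ y)
w2 = w1 /\ z = (~(x \/ y)) /\ z
w3 = ~(y \/ x)
w4 = w2 /\ w3 = ((~(x \/ y)) /\ z) /\ (~(y \/ x))
At x=0, y=0, z=1: circuit gives 1, formula gives 0.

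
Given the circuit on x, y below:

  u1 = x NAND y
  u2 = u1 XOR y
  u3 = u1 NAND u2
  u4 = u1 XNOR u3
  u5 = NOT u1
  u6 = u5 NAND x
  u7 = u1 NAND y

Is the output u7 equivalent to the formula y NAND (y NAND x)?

Yes

u1 = x NAND y
u7 = u1 NAND y = (x NAND y) NAND y
At x=0, y=1: circuit gives 0, formula gives 0.
At x=0, y=0: circuit gives 1, formula gives 1.
Agrees on all 4 inputs.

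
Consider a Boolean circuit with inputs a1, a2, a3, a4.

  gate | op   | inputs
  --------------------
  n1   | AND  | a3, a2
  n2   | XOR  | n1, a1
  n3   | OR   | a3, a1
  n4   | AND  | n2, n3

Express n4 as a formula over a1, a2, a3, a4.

((a3 AND a2) XOR a1) AND (a3 OR a1)

n1 = a3 AND a2
n2 = n1 XOR a1 = (a3 AND a2) XOR a1
n3 = a3 OR a1
n4 = n2 AND n3 = ((a3 AND a2) XOR a1) AND (a3 OR a1)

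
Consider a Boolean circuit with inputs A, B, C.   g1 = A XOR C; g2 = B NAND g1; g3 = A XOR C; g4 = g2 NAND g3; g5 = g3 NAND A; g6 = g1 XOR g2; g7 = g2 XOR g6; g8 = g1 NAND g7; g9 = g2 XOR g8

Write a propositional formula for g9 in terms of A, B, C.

(B NAND (A XOR C)) XOR ((A XOR C) NAND ((B NAND (A XOR C)) XOR ((A XOR C) XOR (B NAND (A XOR C)))))

g1 = A XOR C
g2 = B NAND g1 = B NAND (A XOR C)
g6 = g1 XOR g2 = (A XOR C) XOR (B NAND (A XOR C))
g7 = g2 XOR g6 = (B NAND (A XOR C)) XOR ((A XOR C) XOR (B NAND (A XOR C)))
g8 = g1 NAND g7 = (A XOR C) NAND ((B NAND (A XOR C)) XOR ((A XOR C) XOR (B NAND (A XOR C))))
g9 = g2 XOR g8 = (B NAND (A XOR C)) XOR ((A XOR C) NAND ((B NAND (A XOR C)) XOR ((A XOR C) XOR (B NAND (A XOR C)))))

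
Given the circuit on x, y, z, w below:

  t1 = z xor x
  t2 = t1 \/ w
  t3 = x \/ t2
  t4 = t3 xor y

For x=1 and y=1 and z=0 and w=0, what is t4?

0

t1 = 0 xor 1 = 1
t2 = 1 \/ 0 = 1
t3 = 1 \/ 1 = 1
t4 = 1 xor 1 = 0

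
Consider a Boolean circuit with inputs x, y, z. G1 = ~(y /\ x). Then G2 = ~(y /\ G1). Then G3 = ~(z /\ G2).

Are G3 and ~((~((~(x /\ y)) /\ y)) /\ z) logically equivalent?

Yes

G1 = ~(y /\ x)
G2 = ~(y /\ G1) = ~(y /\ (~(y /\ x)))
G3 = ~(z /\ G2) = ~(z /\ (~(y /\ (~(y /\ x)))))
At x=0, y=0, z=1: circuit gives 0, formula gives 0.
At x=0, y=0, z=0: circuit gives 1, formula gives 1.
Agrees on all 8 inputs.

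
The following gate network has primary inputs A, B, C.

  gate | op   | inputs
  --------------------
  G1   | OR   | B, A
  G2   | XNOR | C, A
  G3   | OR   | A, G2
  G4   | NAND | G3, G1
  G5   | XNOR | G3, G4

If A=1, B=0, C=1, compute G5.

G1 = 0 OR 1 = 1
G2 = 1 XNOR 1 = 1
G3 = 1 OR 1 = 1
G4 = 1 NAND 1 = 0
G5 = 1 XNOR 0 = 0

0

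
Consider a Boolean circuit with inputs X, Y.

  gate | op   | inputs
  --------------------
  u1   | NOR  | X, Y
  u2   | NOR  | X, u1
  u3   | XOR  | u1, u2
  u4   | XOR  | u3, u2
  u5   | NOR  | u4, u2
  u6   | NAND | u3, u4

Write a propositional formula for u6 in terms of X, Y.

u1 = X NOR Y
u2 = X NOR u1 = X NOR (X NOR Y)
u3 = u1 XOR u2 = (X NOR Y) XOR (X NOR (X NOR Y))
u4 = u3 XOR u2 = ((X NOR Y) XOR (X NOR (X NOR Y))) XOR (X NOR (X NOR Y))
u6 = u3 NAND u4 = ((X NOR Y) XOR (X NOR (X NOR Y))) NAND (((X NOR Y) XOR (X NOR (X NOR Y))) XOR (X NOR (X NOR Y)))

((X NOR Y) XOR (X NOR (X NOR Y))) NAND (((X NOR Y) XOR (X NOR (X NOR Y))) XOR (X NOR (X NOR Y)))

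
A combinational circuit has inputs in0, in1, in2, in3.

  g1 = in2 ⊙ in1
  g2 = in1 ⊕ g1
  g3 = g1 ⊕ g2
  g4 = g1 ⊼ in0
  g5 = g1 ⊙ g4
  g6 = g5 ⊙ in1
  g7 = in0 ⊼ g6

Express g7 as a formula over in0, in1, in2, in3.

g1 = in2 ⊙ in1
g4 = g1 ⊼ in0 = (in2 ⊙ in1) ⊼ in0
g5 = g1 ⊙ g4 = (in2 ⊙ in1) ⊙ ((in2 ⊙ in1) ⊼ in0)
g6 = g5 ⊙ in1 = ((in2 ⊙ in1) ⊙ ((in2 ⊙ in1) ⊼ in0)) ⊙ in1
g7 = in0 ⊼ g6 = in0 ⊼ (((in2 ⊙ in1) ⊙ ((in2 ⊙ in1) ⊼ in0)) ⊙ in1)

in0 ⊼ (((in2 ⊙ in1) ⊙ ((in2 ⊙ in1) ⊼ in0)) ⊙ in1)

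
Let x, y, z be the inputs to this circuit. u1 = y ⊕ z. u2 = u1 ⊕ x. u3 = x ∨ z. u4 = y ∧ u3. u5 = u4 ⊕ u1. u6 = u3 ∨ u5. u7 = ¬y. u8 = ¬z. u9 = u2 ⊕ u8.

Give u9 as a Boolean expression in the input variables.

u1 = y ⊕ z
u2 = u1 ⊕ x = (y ⊕ z) ⊕ x
u8 = ¬z
u9 = u2 ⊕ u8 = ((y ⊕ z) ⊕ x) ⊕ ¬z

((y ⊕ z) ⊕ x) ⊕ ¬z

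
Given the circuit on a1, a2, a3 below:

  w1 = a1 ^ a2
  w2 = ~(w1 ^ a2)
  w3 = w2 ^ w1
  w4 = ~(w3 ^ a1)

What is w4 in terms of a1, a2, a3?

w1 = a1 ^ a2
w2 = ~(w1 ^ a2) = ~((a1 ^ a2) ^ a2)
w3 = w2 ^ w1 = (~((a1 ^ a2) ^ a2)) ^ (a1 ^ a2)
w4 = ~(w3 ^ a1) = ~(((~((a1 ^ a2) ^ a2)) ^ (a1 ^ a2)) ^ a1)

~(((~((a1 ^ a2) ^ a2)) ^ (a1 ^ a2)) ^ a1)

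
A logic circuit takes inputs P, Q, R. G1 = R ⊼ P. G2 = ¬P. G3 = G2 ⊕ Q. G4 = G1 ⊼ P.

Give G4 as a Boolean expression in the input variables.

G1 = R ⊼ P
G4 = G1 ⊼ P = (R ⊼ P) ⊼ P

(R ⊼ P) ⊼ P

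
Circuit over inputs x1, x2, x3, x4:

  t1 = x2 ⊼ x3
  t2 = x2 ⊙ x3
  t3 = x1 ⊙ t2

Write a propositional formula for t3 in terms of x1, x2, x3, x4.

t2 = x2 ⊙ x3
t3 = x1 ⊙ t2 = x1 ⊙ (x2 ⊙ x3)

x1 ⊙ (x2 ⊙ x3)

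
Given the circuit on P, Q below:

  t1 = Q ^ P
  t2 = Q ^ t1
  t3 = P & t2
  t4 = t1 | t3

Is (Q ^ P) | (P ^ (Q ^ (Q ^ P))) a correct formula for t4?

No

t1 = Q ^ P
t2 = Q ^ t1 = Q ^ (Q ^ P)
t3 = P & t2 = P & (Q ^ (Q ^ P))
t4 = t1 | t3 = (Q ^ P) | (P & (Q ^ (Q ^ P)))
At P=1, Q=1: circuit gives 1, formula gives 0.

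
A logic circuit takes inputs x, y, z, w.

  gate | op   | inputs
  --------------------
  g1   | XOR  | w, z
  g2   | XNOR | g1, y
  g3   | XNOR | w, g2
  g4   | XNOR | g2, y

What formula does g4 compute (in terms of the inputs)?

g1 = w XOR z
g2 = g1 XNOR y = (w XOR z) XNOR y
g4 = g2 XNOR y = ((w XOR z) XNOR y) XNOR y

((w XOR z) XNOR y) XNOR y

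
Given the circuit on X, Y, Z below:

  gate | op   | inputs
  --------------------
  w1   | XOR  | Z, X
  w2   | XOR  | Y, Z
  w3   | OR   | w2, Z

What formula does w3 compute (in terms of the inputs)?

(Y XOR Z) OR Z

w2 = Y XOR Z
w3 = w2 OR Z = (Y XOR Z) OR Z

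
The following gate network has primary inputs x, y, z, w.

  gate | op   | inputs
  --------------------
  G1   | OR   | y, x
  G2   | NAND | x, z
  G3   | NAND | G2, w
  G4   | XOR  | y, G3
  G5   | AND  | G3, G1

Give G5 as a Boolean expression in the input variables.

((x NAND z) NAND w) AND (y OR x)

G1 = y OR x
G2 = x NAND z
G3 = G2 NAND w = (x NAND z) NAND w
G5 = G3 AND G1 = ((x NAND z) NAND w) AND (y OR x)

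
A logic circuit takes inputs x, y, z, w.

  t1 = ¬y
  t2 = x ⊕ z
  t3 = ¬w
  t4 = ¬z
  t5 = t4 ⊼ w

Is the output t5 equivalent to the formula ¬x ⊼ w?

t4 = ¬z
t5 = t4 ⊼ w = ¬z ⊼ w
At x=0, y=0, z=1, w=1: circuit gives 1, formula gives 0.

No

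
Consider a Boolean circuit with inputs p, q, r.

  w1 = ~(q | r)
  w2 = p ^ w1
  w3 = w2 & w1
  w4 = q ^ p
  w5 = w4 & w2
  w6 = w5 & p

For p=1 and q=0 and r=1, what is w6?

1

w1 = ~(0 | 1) = 0
w2 = 1 ^ 0 = 1
w4 = 0 ^ 1 = 1
w5 = 1 & 1 = 1
w6 = 1 & 1 = 1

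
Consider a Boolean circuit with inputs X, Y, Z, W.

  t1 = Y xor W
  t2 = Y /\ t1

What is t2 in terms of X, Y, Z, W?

Y /\ (Y xor W)

t1 = Y xor W
t2 = Y /\ t1 = Y /\ (Y xor W)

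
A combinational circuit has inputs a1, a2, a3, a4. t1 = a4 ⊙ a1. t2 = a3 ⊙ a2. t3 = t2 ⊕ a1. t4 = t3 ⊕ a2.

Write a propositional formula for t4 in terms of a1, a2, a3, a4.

t2 = a3 ⊙ a2
t3 = t2 ⊕ a1 = (a3 ⊙ a2) ⊕ a1
t4 = t3 ⊕ a2 = ((a3 ⊙ a2) ⊕ a1) ⊕ a2

((a3 ⊙ a2) ⊕ a1) ⊕ a2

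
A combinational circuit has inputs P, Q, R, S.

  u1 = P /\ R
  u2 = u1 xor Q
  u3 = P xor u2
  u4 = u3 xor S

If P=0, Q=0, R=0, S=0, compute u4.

0

u1 = 0 /\ 0 = 0
u2 = 0 xor 0 = 0
u3 = 0 xor 0 = 0
u4 = 0 xor 0 = 0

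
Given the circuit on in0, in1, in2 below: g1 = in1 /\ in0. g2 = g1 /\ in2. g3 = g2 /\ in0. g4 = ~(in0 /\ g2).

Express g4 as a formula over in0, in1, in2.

~(in0 /\ ((in1 /\ in0) /\ in2))

g1 = in1 /\ in0
g2 = g1 /\ in2 = (in1 /\ in0) /\ in2
g4 = ~(in0 /\ g2) = ~(in0 /\ ((in1 /\ in0) /\ in2))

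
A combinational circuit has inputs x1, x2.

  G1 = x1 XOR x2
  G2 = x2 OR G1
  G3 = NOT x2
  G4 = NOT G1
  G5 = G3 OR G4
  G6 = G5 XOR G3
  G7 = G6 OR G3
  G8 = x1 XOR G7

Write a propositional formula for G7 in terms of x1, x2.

((NOT x2 OR NOT (x1 XOR x2)) XOR NOT x2) OR NOT x2

G1 = x1 XOR x2
G3 = NOT x2
G4 = NOT G1 = NOT (x1 XOR x2)
G5 = G3 OR G4 = NOT x2 OR NOT (x1 XOR x2)
G6 = G5 XOR G3 = (NOT x2 OR NOT (x1 XOR x2)) XOR NOT x2
G7 = G6 OR G3 = ((NOT x2 OR NOT (x1 XOR x2)) XOR NOT x2) OR NOT x2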